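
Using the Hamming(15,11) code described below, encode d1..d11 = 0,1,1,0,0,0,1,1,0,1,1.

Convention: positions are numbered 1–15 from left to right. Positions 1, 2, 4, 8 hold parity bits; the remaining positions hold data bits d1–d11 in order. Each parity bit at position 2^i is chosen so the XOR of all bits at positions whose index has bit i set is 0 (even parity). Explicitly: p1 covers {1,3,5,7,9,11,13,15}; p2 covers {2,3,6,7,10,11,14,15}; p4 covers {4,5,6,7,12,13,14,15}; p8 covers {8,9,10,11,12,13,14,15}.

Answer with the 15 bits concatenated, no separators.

Place data at non-parity positions: p1 p2 0 p4 1 1 0 p8 0 0 1 1 0 1 1
p1 (pos 1,3,5,7,9,11,13,15): XOR of data positions = 0⊕1⊕0⊕0⊕1⊕0⊕1 = 1
p2 (pos 2,3,6,7,10,11,14,15): XOR of data positions = 0⊕1⊕0⊕0⊕1⊕1⊕1 = 0
p4 (pos 4,5,6,7,12,13,14,15): XOR of data positions = 1⊕1⊕0⊕1⊕0⊕1⊕1 = 1
p8 (pos 8,9,10,11,12,13,14,15): XOR of data positions = 0⊕0⊕1⊕1⊕0⊕1⊕1 = 0
Codeword: 100111000011011

100111000011011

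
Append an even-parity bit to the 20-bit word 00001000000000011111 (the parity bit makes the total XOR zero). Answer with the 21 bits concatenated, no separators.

XOR of the 20 data bits: 0⊕0⊕0⊕0⊕1⊕0⊕0⊕0⊕0⊕0⊕0⊕0⊕0⊕0⊕0⊕1⊕1⊕1⊕1⊕1 = 0
Parity bit = 0 (so all 21 bits XOR to 0).

000010000000000111110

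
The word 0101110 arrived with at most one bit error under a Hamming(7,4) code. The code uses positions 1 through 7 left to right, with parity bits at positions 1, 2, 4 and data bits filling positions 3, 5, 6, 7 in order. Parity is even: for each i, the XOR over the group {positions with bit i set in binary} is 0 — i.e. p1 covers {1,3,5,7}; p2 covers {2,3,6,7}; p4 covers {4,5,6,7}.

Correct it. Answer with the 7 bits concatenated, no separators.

s1 (pos 1,3,5,7): 0⊕0⊕1⊕0 = 1
s2 (pos 2,3,6,7): 1⊕0⊕1⊕0 = 0
s4 (pos 4,5,6,7): 1⊕1⊕1⊕0 = 1
Syndrome s4…s1 = 101 → error at position 5.
Flip position 5: 0101110 → 0101010

0101010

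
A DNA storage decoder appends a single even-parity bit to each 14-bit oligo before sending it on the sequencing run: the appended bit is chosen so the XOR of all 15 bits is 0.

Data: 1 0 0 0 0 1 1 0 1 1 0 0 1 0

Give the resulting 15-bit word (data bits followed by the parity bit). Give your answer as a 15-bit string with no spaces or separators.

100001101100100

XOR of the 14 data bits: 1⊕0⊕0⊕0⊕0⊕1⊕1⊕0⊕1⊕1⊕0⊕0⊕1⊕0 = 0
Parity bit = 0 (so all 15 bits XOR to 0).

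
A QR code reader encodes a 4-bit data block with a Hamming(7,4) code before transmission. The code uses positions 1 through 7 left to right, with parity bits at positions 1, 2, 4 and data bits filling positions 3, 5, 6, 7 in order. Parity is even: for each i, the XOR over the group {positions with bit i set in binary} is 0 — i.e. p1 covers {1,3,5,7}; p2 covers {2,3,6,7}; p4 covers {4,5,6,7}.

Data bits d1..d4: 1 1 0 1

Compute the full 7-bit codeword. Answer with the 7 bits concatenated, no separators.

Place data at non-parity positions: p1 p2 1 p4 1 0 1
p1 (pos 1,3,5,7): XOR of data positions = 1⊕1⊕1 = 1
p2 (pos 2,3,6,7): XOR of data positions = 1⊕0⊕1 = 0
p4 (pos 4,5,6,7): XOR of data positions = 1⊕0⊕1 = 0
Codeword: 1010101

1010101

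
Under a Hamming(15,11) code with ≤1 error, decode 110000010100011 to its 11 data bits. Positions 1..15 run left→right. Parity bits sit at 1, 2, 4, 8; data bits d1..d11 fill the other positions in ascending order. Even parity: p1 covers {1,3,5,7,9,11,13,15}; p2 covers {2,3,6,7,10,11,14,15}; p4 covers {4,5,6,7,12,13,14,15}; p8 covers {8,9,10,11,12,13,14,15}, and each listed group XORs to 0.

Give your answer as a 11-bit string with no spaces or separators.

s1 (pos 1,3,5,7,9,11,13,15): 1⊕0⊕0⊕0⊕0⊕0⊕0⊕1 = 0
s2 (pos 2,3,6,7,10,11,14,15): 1⊕0⊕0⊕0⊕1⊕0⊕1⊕1 = 0
s4 (pos 4,5,6,7,12,13,14,15): 0⊕0⊕0⊕0⊕0⊕0⊕1⊕1 = 0
s8 (pos 8,9,10,11,12,13,14,15): 1⊕0⊕1⊕0⊕0⊕0⊕1⊕1 = 0
Syndrome s8…s1 = 0000 → no error.
Read data bits from positions 3,5,6,7,9,10,11,12,13,14,15: 00000100011

00000100011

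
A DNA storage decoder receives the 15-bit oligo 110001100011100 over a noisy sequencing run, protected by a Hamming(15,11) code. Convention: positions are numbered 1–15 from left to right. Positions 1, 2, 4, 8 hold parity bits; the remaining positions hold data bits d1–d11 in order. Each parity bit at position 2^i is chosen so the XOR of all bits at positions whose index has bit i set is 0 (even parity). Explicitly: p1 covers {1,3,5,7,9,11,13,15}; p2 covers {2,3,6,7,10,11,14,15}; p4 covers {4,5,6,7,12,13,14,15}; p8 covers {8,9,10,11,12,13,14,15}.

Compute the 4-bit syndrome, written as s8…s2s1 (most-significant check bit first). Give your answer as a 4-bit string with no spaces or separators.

1000

s1 (pos 1,3,5,7,9,11,13,15): 1⊕0⊕0⊕1⊕0⊕1⊕1⊕0 = 0
s2 (pos 2,3,6,7,10,11,14,15): 1⊕0⊕1⊕1⊕0⊕1⊕0⊕0 = 0
s4 (pos 4,5,6,7,12,13,14,15): 0⊕0⊕1⊕1⊕1⊕1⊕0⊕0 = 0
s8 (pos 8,9,10,11,12,13,14,15): 0⊕0⊕0⊕1⊕1⊕1⊕0⊕0 = 1
Syndrome s8…s1 = 1000 → error at position 8.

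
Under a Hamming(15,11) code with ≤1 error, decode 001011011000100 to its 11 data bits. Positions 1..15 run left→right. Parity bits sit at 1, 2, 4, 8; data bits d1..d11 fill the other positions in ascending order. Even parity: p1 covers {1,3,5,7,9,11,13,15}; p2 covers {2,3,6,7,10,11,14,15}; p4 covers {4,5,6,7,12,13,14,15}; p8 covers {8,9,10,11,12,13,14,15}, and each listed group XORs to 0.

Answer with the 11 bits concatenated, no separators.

11101001100

s1 (pos 1,3,5,7,9,11,13,15): 0⊕1⊕1⊕0⊕1⊕0⊕1⊕0 = 0
s2 (pos 2,3,6,7,10,11,14,15): 0⊕1⊕1⊕0⊕0⊕0⊕0⊕0 = 0
s4 (pos 4,5,6,7,12,13,14,15): 0⊕1⊕1⊕0⊕0⊕1⊕0⊕0 = 1
s8 (pos 8,9,10,11,12,13,14,15): 1⊕1⊕0⊕0⊕0⊕1⊕0⊕0 = 1
Syndrome s8…s1 = 1100 → error at position 12.
Flip position 12: 001011011000100 → 001011011001100
Read data bits from positions 3,5,6,7,9,10,11,12,13,14,15: 11101001100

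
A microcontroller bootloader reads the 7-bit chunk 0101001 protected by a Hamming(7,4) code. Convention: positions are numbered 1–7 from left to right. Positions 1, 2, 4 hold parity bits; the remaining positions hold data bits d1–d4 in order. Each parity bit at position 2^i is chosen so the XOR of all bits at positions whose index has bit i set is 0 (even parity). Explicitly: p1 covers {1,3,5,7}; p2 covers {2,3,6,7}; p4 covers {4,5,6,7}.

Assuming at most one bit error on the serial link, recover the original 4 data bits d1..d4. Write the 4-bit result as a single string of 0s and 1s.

s1 (pos 1,3,5,7): 0⊕0⊕0⊕1 = 1
s2 (pos 2,3,6,7): 1⊕0⊕0⊕1 = 0
s4 (pos 4,5,6,7): 1⊕0⊕0⊕1 = 0
Syndrome s4…s1 = 001 → error at position 1.
Flip position 1: 0101001 → 1101001
Read data bits from positions 3,5,6,7: 0001

0001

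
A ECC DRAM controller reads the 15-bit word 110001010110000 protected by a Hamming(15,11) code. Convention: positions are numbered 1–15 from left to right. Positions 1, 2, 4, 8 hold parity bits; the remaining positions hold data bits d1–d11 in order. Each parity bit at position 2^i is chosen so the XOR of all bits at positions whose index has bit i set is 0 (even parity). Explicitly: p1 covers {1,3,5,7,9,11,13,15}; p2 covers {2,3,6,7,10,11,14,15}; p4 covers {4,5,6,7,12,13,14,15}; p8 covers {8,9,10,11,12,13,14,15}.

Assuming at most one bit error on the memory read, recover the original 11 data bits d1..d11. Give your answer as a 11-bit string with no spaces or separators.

00100111000

s1 (pos 1,3,5,7,9,11,13,15): 1⊕0⊕0⊕0⊕0⊕1⊕0⊕0 = 0
s2 (pos 2,3,6,7,10,11,14,15): 1⊕0⊕1⊕0⊕1⊕1⊕0⊕0 = 0
s4 (pos 4,5,6,7,12,13,14,15): 0⊕0⊕1⊕0⊕0⊕0⊕0⊕0 = 1
s8 (pos 8,9,10,11,12,13,14,15): 1⊕0⊕1⊕1⊕0⊕0⊕0⊕0 = 1
Syndrome s8…s1 = 1100 → error at position 12.
Flip position 12: 110001010110000 → 110001010111000
Read data bits from positions 3,5,6,7,9,10,11,12,13,14,15: 00100111000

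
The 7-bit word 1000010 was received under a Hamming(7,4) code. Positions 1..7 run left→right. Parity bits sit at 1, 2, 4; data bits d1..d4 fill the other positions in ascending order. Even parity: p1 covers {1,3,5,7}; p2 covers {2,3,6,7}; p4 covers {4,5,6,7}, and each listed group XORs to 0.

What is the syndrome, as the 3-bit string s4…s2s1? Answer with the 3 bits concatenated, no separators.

111

s1 (pos 1,3,5,7): 1⊕0⊕0⊕0 = 1
s2 (pos 2,3,6,7): 0⊕0⊕1⊕0 = 1
s4 (pos 4,5,6,7): 0⊕0⊕1⊕0 = 1
Syndrome s4…s1 = 111 → error at position 7.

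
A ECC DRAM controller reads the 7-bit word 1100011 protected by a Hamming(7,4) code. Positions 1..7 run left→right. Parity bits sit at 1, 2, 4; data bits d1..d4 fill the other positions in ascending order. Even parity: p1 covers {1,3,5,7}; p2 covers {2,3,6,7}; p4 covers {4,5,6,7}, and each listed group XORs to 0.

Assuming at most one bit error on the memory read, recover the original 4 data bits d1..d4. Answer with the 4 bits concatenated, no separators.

s1 (pos 1,3,5,7): 1⊕0⊕0⊕1 = 0
s2 (pos 2,3,6,7): 1⊕0⊕1⊕1 = 1
s4 (pos 4,5,6,7): 0⊕0⊕1⊕1 = 0
Syndrome s4…s1 = 010 → error at position 2.
Flip position 2: 1100011 → 1000011
Read data bits from positions 3,5,6,7: 0011

0011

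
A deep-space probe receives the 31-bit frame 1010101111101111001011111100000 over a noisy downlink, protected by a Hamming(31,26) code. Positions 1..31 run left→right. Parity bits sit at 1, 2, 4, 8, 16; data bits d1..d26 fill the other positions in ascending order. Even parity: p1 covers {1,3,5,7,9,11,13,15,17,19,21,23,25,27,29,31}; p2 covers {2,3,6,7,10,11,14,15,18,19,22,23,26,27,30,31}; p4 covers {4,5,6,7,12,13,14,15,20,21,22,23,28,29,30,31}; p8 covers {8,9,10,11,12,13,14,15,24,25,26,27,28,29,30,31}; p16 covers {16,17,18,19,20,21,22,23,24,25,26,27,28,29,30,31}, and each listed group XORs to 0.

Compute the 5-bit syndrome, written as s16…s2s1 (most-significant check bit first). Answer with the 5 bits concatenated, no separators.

00000

s1 (pos 1,3,5,7,9,11,13,15,17,19,21,23,25,27,29,31): 1⊕1⊕1⊕1⊕1⊕1⊕1⊕1⊕0⊕1⊕1⊕1⊕1⊕0⊕0⊕0 = 0
s2 (pos 2,3,6,7,10,11,14,15,18,19,22,23,26,27,30,31): 0⊕1⊕0⊕1⊕1⊕1⊕1⊕1⊕0⊕1⊕1⊕1⊕1⊕0⊕0⊕0 = 0
s4 (pos 4,5,6,7,12,13,14,15,20,21,22,23,28,29,30,31): 0⊕1⊕0⊕1⊕0⊕1⊕1⊕1⊕0⊕1⊕1⊕1⊕0⊕0⊕0⊕0 = 0
s8 (pos 8,9,10,11,12,13,14,15,24,25,26,27,28,29,30,31): 1⊕1⊕1⊕1⊕0⊕1⊕1⊕1⊕1⊕1⊕1⊕0⊕0⊕0⊕0⊕0 = 0
s16 (pos 16,17,18,19,20,21,22,23,24,25,26,27,28,29,30,31): 1⊕0⊕0⊕1⊕0⊕1⊕1⊕1⊕1⊕1⊕1⊕0⊕0⊕0⊕0⊕0 = 0
Syndrome s16…s1 = 00000 → no error.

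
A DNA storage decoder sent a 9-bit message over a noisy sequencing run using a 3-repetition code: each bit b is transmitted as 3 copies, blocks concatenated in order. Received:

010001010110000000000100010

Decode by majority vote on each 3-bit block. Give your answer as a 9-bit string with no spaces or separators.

Block 1 (010): 1 one → 0
Block 2 (001): 1 one → 0
Block 3 (010): 1 one → 0
Block 4 (110): 2 ones → 1
Block 5 (000): 0 ones → 0
Block 6 (000): 0 ones → 0
Block 7 (000): 0 ones → 0
Block 8 (100): 1 one → 0
Block 9 (010): 1 one → 0

000100000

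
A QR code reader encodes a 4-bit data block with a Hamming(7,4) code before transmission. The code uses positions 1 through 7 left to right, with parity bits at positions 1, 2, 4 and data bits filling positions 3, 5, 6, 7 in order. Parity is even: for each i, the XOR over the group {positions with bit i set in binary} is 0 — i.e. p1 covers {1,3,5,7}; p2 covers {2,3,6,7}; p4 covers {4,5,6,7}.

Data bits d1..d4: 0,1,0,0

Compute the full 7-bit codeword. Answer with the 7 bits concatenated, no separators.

1001100

Place data at non-parity positions: p1 p2 0 p4 1 0 0
p1 (pos 1,3,5,7): XOR of data positions = 0⊕1⊕0 = 1
p2 (pos 2,3,6,7): XOR of data positions = 0⊕0⊕0 = 0
p4 (pos 4,5,6,7): XOR of data positions = 1⊕0⊕0 = 1
Codeword: 1001100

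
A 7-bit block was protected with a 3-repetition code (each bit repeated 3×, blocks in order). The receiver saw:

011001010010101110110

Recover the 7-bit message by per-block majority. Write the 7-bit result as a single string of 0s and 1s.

1000111

Block 1 (011): 2 ones → 1
Block 2 (001): 1 one → 0
Block 3 (010): 1 one → 0
Block 4 (010): 1 one → 0
Block 5 (101): 2 ones → 1
Block 6 (110): 2 ones → 1
Block 7 (110): 2 ones → 1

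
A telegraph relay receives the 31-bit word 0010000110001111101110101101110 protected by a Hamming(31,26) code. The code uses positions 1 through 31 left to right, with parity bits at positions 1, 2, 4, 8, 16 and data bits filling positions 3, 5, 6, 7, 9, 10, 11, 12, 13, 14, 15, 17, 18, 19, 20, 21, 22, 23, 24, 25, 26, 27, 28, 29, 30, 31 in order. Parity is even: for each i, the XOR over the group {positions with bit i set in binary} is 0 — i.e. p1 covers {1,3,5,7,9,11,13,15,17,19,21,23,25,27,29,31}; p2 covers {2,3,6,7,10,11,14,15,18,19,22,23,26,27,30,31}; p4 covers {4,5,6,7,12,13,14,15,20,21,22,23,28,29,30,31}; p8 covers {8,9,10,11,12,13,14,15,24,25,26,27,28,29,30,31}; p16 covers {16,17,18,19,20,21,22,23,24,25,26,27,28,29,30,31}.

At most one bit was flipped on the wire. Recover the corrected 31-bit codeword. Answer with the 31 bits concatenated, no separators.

s1 (pos 1,3,5,7,9,11,13,15,17,19,21,23,25,27,29,31): 0⊕1⊕0⊕0⊕1⊕0⊕1⊕1⊕1⊕1⊕1⊕1⊕1⊕0⊕1⊕0 = 0
s2 (pos 2,3,6,7,10,11,14,15,18,19,22,23,26,27,30,31): 0⊕1⊕0⊕0⊕0⊕0⊕1⊕1⊕0⊕1⊕0⊕1⊕1⊕0⊕1⊕0 = 1
s4 (pos 4,5,6,7,12,13,14,15,20,21,22,23,28,29,30,31): 0⊕0⊕0⊕0⊕0⊕1⊕1⊕1⊕1⊕1⊕0⊕1⊕1⊕1⊕1⊕0 = 1
s8 (pos 8,9,10,11,12,13,14,15,24,25,26,27,28,29,30,31): 1⊕1⊕0⊕0⊕0⊕1⊕1⊕1⊕0⊕1⊕1⊕0⊕1⊕1⊕1⊕0 = 0
s16 (pos 16,17,18,19,20,21,22,23,24,25,26,27,28,29,30,31): 1⊕1⊕0⊕1⊕1⊕1⊕0⊕1⊕0⊕1⊕1⊕0⊕1⊕1⊕1⊕0 = 1
Syndrome s16…s1 = 10110 → error at position 22.
Flip position 22: 0010000110001111101110101101110 → 0010000110001111101111101101110

0010000110001111101111101101110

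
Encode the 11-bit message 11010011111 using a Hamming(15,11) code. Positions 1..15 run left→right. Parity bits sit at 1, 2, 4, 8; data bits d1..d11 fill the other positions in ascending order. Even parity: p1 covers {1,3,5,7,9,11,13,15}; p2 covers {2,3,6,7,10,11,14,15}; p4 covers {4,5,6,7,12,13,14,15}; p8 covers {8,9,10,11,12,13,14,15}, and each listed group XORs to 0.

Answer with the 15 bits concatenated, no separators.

Place data at non-parity positions: p1 p2 1 p4 1 0 1 p8 0 0 1 1 1 1 1
p1 (pos 1,3,5,7,9,11,13,15): XOR of data positions = 1⊕1⊕1⊕0⊕1⊕1⊕1 = 0
p2 (pos 2,3,6,7,10,11,14,15): XOR of data positions = 1⊕0⊕1⊕0⊕1⊕1⊕1 = 1
p4 (pos 4,5,6,7,12,13,14,15): XOR of data positions = 1⊕0⊕1⊕1⊕1⊕1⊕1 = 0
p8 (pos 8,9,10,11,12,13,14,15): XOR of data positions = 0⊕0⊕1⊕1⊕1⊕1⊕1 = 1
Codeword: 011010110011111

011010110011111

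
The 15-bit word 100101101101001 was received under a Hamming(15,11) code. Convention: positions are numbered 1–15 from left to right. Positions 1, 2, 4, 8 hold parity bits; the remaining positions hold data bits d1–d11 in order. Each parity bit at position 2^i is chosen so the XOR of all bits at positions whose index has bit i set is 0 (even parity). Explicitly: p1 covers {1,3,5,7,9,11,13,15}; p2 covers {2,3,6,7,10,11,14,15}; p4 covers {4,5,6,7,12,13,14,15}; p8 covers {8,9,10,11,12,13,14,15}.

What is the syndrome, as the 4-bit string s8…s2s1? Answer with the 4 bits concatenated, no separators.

s1 (pos 1,3,5,7,9,11,13,15): 1⊕0⊕0⊕1⊕1⊕0⊕0⊕1 = 0
s2 (pos 2,3,6,7,10,11,14,15): 0⊕0⊕1⊕1⊕1⊕0⊕0⊕1 = 0
s4 (pos 4,5,6,7,12,13,14,15): 1⊕0⊕1⊕1⊕1⊕0⊕0⊕1 = 1
s8 (pos 8,9,10,11,12,13,14,15): 0⊕1⊕1⊕0⊕1⊕0⊕0⊕1 = 0
Syndrome s8…s1 = 0100 → error at position 4.

0100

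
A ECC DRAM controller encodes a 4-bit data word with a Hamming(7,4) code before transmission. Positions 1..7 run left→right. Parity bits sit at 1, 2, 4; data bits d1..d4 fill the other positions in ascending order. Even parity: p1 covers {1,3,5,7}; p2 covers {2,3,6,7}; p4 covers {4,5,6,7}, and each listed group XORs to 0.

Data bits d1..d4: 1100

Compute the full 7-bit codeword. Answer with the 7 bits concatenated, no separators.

0111100

Place data at non-parity positions: p1 p2 1 p4 1 0 0
p1 (pos 1,3,5,7): XOR of data positions = 1⊕1⊕0 = 0
p2 (pos 2,3,6,7): XOR of data positions = 1⊕0⊕0 = 1
p4 (pos 4,5,6,7): XOR of data positions = 1⊕0⊕0 = 1
Codeword: 0111100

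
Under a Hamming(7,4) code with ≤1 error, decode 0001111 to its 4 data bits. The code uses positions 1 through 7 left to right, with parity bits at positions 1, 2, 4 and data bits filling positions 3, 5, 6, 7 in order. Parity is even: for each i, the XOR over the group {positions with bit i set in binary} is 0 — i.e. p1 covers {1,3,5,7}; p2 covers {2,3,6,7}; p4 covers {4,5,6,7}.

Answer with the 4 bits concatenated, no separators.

s1 (pos 1,3,5,7): 0⊕0⊕1⊕1 = 0
s2 (pos 2,3,6,7): 0⊕0⊕1⊕1 = 0
s4 (pos 4,5,6,7): 1⊕1⊕1⊕1 = 0
Syndrome s4…s1 = 000 → no error.
Read data bits from positions 3,5,6,7: 0111

0111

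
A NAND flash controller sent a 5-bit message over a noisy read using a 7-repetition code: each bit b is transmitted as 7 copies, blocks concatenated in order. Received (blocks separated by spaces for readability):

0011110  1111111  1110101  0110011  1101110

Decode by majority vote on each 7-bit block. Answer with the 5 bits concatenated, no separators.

11111

Block 1 (0011110): 4 ones → 1
Block 2 (1111111): 7 ones → 1
Block 3 (1110101): 5 ones → 1
Block 4 (0110011): 4 ones → 1
Block 5 (1101110): 5 ones → 1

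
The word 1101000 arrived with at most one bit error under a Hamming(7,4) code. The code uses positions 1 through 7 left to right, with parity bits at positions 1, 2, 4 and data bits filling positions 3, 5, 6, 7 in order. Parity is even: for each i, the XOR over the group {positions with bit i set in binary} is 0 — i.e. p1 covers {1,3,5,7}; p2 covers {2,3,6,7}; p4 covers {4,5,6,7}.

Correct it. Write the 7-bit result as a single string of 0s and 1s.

1101001

s1 (pos 1,3,5,7): 1⊕0⊕0⊕0 = 1
s2 (pos 2,3,6,7): 1⊕0⊕0⊕0 = 1
s4 (pos 4,5,6,7): 1⊕0⊕0⊕0 = 1
Syndrome s4…s1 = 111 → error at position 7.
Flip position 7: 1101000 → 1101001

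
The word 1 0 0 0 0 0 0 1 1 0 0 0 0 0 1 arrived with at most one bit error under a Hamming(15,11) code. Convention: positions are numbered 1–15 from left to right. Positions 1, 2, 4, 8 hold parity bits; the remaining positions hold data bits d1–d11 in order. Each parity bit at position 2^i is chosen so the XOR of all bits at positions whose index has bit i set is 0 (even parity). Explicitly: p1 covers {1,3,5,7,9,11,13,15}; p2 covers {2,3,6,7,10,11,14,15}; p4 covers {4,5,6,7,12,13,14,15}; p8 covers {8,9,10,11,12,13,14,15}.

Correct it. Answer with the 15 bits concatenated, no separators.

100000011000000

s1 (pos 1,3,5,7,9,11,13,15): 1⊕0⊕0⊕0⊕1⊕0⊕0⊕1 = 1
s2 (pos 2,3,6,7,10,11,14,15): 0⊕0⊕0⊕0⊕0⊕0⊕0⊕1 = 1
s4 (pos 4,5,6,7,12,13,14,15): 0⊕0⊕0⊕0⊕0⊕0⊕0⊕1 = 1
s8 (pos 8,9,10,11,12,13,14,15): 1⊕1⊕0⊕0⊕0⊕0⊕0⊕1 = 1
Syndrome s8…s1 = 1111 → error at position 15.
Flip position 15: 100000011000001 → 100000011000000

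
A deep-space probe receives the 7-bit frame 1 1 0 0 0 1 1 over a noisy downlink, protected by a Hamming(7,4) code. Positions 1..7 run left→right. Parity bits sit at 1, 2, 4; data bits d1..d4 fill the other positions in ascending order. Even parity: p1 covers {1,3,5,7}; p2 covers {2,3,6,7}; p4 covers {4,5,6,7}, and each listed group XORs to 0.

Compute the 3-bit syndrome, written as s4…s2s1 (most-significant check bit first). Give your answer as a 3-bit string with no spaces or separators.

s1 (pos 1,3,5,7): 1⊕0⊕0⊕1 = 0
s2 (pos 2,3,6,7): 1⊕0⊕1⊕1 = 1
s4 (pos 4,5,6,7): 0⊕0⊕1⊕1 = 0
Syndrome s4…s1 = 010 → error at position 2.

010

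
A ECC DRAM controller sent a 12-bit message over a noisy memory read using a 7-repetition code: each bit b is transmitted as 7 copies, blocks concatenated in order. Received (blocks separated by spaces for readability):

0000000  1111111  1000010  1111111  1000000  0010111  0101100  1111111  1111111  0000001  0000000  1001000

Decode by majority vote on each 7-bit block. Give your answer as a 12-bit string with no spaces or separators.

Block 1 (0000000): 0 ones → 0
Block 2 (1111111): 7 ones → 1
Block 3 (1000010): 2 ones → 0
Block 4 (1111111): 7 ones → 1
Block 5 (1000000): 1 one → 0
Block 6 (0010111): 4 ones → 1
Block 7 (0101100): 3 ones → 0
Block 8 (1111111): 7 ones → 1
Block 9 (1111111): 7 ones → 1
Block 10 (0000001): 1 one → 0
Block 11 (0000000): 0 ones → 0
Block 12 (1001000): 2 ones → 0

010101011000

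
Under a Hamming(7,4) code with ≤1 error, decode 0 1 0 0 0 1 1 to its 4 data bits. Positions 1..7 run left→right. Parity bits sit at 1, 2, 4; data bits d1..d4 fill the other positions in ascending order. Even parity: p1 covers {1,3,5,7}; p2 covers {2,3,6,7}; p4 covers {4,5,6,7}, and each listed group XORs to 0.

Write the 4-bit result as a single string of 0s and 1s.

1011

s1 (pos 1,3,5,7): 0⊕0⊕0⊕1 = 1
s2 (pos 2,3,6,7): 1⊕0⊕1⊕1 = 1
s4 (pos 4,5,6,7): 0⊕0⊕1⊕1 = 0
Syndrome s4…s1 = 011 → error at position 3.
Flip position 3: 0100011 → 0110011
Read data bits from positions 3,5,6,7: 1011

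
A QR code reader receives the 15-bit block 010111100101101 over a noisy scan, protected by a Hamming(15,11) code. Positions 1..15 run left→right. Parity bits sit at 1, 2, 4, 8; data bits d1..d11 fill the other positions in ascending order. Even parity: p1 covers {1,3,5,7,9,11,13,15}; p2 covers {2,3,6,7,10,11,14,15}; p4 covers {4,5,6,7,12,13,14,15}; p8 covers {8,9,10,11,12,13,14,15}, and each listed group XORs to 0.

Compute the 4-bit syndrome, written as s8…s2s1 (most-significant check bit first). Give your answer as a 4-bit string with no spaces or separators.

0110

s1 (pos 1,3,5,7,9,11,13,15): 0⊕0⊕1⊕1⊕0⊕0⊕1⊕1 = 0
s2 (pos 2,3,6,7,10,11,14,15): 1⊕0⊕1⊕1⊕1⊕0⊕0⊕1 = 1
s4 (pos 4,5,6,7,12,13,14,15): 1⊕1⊕1⊕1⊕1⊕1⊕0⊕1 = 1
s8 (pos 8,9,10,11,12,13,14,15): 0⊕0⊕1⊕0⊕1⊕1⊕0⊕1 = 0
Syndrome s8…s1 = 0110 → error at position 6.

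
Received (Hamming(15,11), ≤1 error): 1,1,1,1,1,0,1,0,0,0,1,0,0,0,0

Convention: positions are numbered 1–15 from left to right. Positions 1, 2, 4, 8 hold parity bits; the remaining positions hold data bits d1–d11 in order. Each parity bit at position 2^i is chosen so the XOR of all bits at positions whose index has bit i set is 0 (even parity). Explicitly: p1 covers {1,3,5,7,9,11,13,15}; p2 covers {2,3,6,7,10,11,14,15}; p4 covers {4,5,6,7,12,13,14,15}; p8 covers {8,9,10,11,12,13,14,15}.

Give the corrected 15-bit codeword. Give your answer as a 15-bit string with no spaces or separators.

111110100010100

s1 (pos 1,3,5,7,9,11,13,15): 1⊕1⊕1⊕1⊕0⊕1⊕0⊕0 = 1
s2 (pos 2,3,6,7,10,11,14,15): 1⊕1⊕0⊕1⊕0⊕1⊕0⊕0 = 0
s4 (pos 4,5,6,7,12,13,14,15): 1⊕1⊕0⊕1⊕0⊕0⊕0⊕0 = 1
s8 (pos 8,9,10,11,12,13,14,15): 0⊕0⊕0⊕1⊕0⊕0⊕0⊕0 = 1
Syndrome s8…s1 = 1101 → error at position 13.
Flip position 13: 111110100010000 → 111110100010100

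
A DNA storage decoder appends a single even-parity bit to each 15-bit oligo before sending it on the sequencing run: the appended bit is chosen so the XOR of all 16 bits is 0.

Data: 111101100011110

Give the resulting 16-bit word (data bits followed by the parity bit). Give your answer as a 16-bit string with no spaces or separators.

XOR of the 15 data bits: 1⊕1⊕1⊕1⊕0⊕1⊕1⊕0⊕0⊕0⊕1⊕1⊕1⊕1⊕0 = 0
Parity bit = 0 (so all 16 bits XOR to 0).

1111011000111100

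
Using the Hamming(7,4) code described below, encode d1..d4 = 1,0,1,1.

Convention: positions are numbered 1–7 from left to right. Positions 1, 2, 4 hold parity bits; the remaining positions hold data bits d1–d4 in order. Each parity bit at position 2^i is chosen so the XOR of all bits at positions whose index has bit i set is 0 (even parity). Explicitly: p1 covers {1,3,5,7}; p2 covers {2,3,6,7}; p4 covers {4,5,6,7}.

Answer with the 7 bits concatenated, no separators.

Place data at non-parity positions: p1 p2 1 p4 0 1 1
p1 (pos 1,3,5,7): XOR of data positions = 1⊕0⊕1 = 0
p2 (pos 2,3,6,7): XOR of data positions = 1⊕1⊕1 = 1
p4 (pos 4,5,6,7): XOR of data positions = 0⊕1⊕1 = 0
Codeword: 0110011

0110011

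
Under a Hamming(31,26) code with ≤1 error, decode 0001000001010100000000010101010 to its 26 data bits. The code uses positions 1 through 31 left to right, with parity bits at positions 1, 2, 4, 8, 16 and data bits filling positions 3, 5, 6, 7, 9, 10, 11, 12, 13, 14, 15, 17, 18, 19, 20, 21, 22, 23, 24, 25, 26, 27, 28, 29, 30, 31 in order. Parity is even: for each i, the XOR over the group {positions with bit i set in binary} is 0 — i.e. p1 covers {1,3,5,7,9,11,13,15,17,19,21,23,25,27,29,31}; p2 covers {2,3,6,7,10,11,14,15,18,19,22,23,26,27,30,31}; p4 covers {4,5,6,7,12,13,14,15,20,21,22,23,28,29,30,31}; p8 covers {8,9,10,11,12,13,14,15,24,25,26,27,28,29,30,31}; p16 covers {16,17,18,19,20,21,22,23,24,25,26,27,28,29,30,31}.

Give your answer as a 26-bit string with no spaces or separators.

s1 (pos 1,3,5,7,9,11,13,15,17,19,21,23,25,27,29,31): 0⊕0⊕0⊕0⊕0⊕0⊕0⊕0⊕0⊕0⊕0⊕0⊕0⊕0⊕0⊕0 = 0
s2 (pos 2,3,6,7,10,11,14,15,18,19,22,23,26,27,30,31): 0⊕0⊕0⊕0⊕1⊕0⊕1⊕0⊕0⊕0⊕0⊕0⊕1⊕0⊕1⊕0 = 0
s4 (pos 4,5,6,7,12,13,14,15,20,21,22,23,28,29,30,31): 1⊕0⊕0⊕0⊕1⊕0⊕1⊕0⊕0⊕0⊕0⊕0⊕1⊕0⊕1⊕0 = 1
s8 (pos 8,9,10,11,12,13,14,15,24,25,26,27,28,29,30,31): 0⊕0⊕1⊕0⊕1⊕0⊕1⊕0⊕1⊕0⊕1⊕0⊕1⊕0⊕1⊕0 = 1
s16 (pos 16,17,18,19,20,21,22,23,24,25,26,27,28,29,30,31): 0⊕0⊕0⊕0⊕0⊕0⊕0⊕0⊕1⊕0⊕1⊕0⊕1⊕0⊕1⊕0 = 0
Syndrome s16…s1 = 01100 → error at position 12.
Flip position 12: 0001000001010100000000010101010 → 0001000001000100000000010101010
Read data bits from positions 3,5,6,7,9,10,11,12,13,14,15,17,18,19,20,21,22,23,24,25,26,27,28,29,30,31: 00000100010000000010101010

00000100010000000010101010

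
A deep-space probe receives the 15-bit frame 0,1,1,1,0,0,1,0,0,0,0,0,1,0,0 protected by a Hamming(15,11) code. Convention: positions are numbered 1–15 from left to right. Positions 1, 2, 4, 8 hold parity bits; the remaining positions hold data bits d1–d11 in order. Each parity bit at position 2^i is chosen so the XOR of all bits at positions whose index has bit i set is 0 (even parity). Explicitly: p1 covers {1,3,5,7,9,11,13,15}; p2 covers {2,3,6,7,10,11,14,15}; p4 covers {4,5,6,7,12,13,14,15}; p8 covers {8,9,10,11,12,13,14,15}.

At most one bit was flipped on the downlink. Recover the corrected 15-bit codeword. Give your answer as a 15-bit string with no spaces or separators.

011100100000101

s1 (pos 1,3,5,7,9,11,13,15): 0⊕1⊕0⊕1⊕0⊕0⊕1⊕0 = 1
s2 (pos 2,3,6,7,10,11,14,15): 1⊕1⊕0⊕1⊕0⊕0⊕0⊕0 = 1
s4 (pos 4,5,6,7,12,13,14,15): 1⊕0⊕0⊕1⊕0⊕1⊕0⊕0 = 1
s8 (pos 8,9,10,11,12,13,14,15): 0⊕0⊕0⊕0⊕0⊕1⊕0⊕0 = 1
Syndrome s8…s1 = 1111 → error at position 15.
Flip position 15: 011100100000100 → 011100100000101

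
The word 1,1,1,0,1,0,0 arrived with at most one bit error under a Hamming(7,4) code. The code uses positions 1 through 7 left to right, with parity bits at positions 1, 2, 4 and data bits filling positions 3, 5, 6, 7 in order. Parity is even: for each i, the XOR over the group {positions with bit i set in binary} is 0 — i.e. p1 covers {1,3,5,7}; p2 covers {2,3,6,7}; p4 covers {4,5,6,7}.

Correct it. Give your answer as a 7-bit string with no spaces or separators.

s1 (pos 1,3,5,7): 1⊕1⊕1⊕0 = 1
s2 (pos 2,3,6,7): 1⊕1⊕0⊕0 = 0
s4 (pos 4,5,6,7): 0⊕1⊕0⊕0 = 1
Syndrome s4…s1 = 101 → error at position 5.
Flip position 5: 1110100 → 1110000

1110000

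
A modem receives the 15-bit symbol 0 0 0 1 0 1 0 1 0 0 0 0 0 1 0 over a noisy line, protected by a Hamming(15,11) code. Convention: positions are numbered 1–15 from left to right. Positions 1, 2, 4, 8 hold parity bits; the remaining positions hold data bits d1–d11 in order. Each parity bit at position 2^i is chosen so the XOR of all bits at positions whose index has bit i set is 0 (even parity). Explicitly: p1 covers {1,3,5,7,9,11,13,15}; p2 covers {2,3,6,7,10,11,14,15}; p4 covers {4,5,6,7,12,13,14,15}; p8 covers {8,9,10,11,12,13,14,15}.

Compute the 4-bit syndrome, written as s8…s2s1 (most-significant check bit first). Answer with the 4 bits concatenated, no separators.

0100

s1 (pos 1,3,5,7,9,11,13,15): 0⊕0⊕0⊕0⊕0⊕0⊕0⊕0 = 0
s2 (pos 2,3,6,7,10,11,14,15): 0⊕0⊕1⊕0⊕0⊕0⊕1⊕0 = 0
s4 (pos 4,5,6,7,12,13,14,15): 1⊕0⊕1⊕0⊕0⊕0⊕1⊕0 = 1
s8 (pos 8,9,10,11,12,13,14,15): 1⊕0⊕0⊕0⊕0⊕0⊕1⊕0 = 0
Syndrome s8…s1 = 0100 → error at position 4.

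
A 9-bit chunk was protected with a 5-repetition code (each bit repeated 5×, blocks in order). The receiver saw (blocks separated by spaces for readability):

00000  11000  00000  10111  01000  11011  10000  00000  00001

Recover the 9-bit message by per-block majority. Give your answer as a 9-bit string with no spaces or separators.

000101000

Block 1 (00000): 0 ones → 0
Block 2 (11000): 2 ones → 0
Block 3 (00000): 0 ones → 0
Block 4 (10111): 4 ones → 1
Block 5 (01000): 1 one → 0
Block 6 (11011): 4 ones → 1
Block 7 (10000): 1 one → 0
Block 8 (00000): 0 ones → 0
Block 9 (00001): 1 one → 0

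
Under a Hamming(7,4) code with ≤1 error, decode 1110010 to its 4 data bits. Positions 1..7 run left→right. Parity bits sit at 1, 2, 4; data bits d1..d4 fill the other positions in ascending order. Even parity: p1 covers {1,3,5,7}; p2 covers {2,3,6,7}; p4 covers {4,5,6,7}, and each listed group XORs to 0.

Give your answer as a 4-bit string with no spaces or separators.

s1 (pos 1,3,5,7): 1⊕1⊕0⊕0 = 0
s2 (pos 2,3,6,7): 1⊕1⊕1⊕0 = 1
s4 (pos 4,5,6,7): 0⊕0⊕1⊕0 = 1
Syndrome s4…s1 = 110 → error at position 6.
Flip position 6: 1110010 → 1110000
Read data bits from positions 3,5,6,7: 1000

1000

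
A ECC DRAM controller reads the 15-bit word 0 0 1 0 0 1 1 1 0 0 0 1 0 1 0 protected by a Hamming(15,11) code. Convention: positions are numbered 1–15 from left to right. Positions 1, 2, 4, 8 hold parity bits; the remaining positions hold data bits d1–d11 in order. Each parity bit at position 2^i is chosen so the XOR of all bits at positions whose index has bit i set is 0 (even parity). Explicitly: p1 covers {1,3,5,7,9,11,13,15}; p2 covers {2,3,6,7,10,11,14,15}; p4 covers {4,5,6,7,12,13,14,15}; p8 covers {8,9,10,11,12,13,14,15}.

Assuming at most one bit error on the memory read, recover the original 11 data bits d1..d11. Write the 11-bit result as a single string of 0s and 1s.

s1 (pos 1,3,5,7,9,11,13,15): 0⊕1⊕0⊕1⊕0⊕0⊕0⊕0 = 0
s2 (pos 2,3,6,7,10,11,14,15): 0⊕1⊕1⊕1⊕0⊕0⊕1⊕0 = 0
s4 (pos 4,5,6,7,12,13,14,15): 0⊕0⊕1⊕1⊕1⊕0⊕1⊕0 = 0
s8 (pos 8,9,10,11,12,13,14,15): 1⊕0⊕0⊕0⊕1⊕0⊕1⊕0 = 1
Syndrome s8…s1 = 1000 → error at position 8.
Flip position 8: 001001110001010 → 001001100001010
Read data bits from positions 3,5,6,7,9,10,11,12,13,14,15: 10110001010

10110001010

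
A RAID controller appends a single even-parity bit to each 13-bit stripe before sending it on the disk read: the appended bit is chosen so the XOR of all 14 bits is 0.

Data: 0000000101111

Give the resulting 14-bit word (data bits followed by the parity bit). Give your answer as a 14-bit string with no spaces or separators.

XOR of the 13 data bits: 0⊕0⊕0⊕0⊕0⊕0⊕0⊕1⊕0⊕1⊕1⊕1⊕1 = 1
Parity bit = 1 (so all 14 bits XOR to 0).

00000001011111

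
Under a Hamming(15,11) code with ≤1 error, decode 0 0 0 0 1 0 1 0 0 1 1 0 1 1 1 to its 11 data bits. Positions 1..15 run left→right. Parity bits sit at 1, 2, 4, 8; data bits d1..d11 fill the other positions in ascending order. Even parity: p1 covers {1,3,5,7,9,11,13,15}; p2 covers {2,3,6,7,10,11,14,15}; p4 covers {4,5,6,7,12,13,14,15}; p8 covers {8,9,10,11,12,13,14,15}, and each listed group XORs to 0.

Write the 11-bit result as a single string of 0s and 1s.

01010110110

s1 (pos 1,3,5,7,9,11,13,15): 0⊕0⊕1⊕1⊕0⊕1⊕1⊕1 = 1
s2 (pos 2,3,6,7,10,11,14,15): 0⊕0⊕0⊕1⊕1⊕1⊕1⊕1 = 1
s4 (pos 4,5,6,7,12,13,14,15): 0⊕1⊕0⊕1⊕0⊕1⊕1⊕1 = 1
s8 (pos 8,9,10,11,12,13,14,15): 0⊕0⊕1⊕1⊕0⊕1⊕1⊕1 = 1
Syndrome s8…s1 = 1111 → error at position 15.
Flip position 15: 000010100110111 → 000010100110110
Read data bits from positions 3,5,6,7,9,10,11,12,13,14,15: 01010110110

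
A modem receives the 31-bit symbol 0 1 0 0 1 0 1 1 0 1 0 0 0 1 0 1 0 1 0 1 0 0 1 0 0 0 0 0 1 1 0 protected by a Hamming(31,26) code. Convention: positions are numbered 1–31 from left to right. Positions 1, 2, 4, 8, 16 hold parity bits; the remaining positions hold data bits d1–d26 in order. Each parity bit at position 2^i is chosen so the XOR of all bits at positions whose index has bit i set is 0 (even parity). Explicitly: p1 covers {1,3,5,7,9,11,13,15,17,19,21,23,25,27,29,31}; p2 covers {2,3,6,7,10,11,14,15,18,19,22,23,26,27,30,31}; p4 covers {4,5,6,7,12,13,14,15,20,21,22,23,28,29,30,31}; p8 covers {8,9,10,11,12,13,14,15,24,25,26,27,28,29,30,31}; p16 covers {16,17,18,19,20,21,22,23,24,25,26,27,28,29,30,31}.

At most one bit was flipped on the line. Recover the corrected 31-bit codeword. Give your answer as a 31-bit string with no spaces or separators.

s1 (pos 1,3,5,7,9,11,13,15,17,19,21,23,25,27,29,31): 0⊕0⊕1⊕1⊕0⊕0⊕0⊕0⊕0⊕0⊕0⊕1⊕0⊕0⊕1⊕0 = 0
s2 (pos 2,3,6,7,10,11,14,15,18,19,22,23,26,27,30,31): 1⊕0⊕0⊕1⊕1⊕0⊕1⊕0⊕1⊕0⊕0⊕1⊕0⊕0⊕1⊕0 = 1
s4 (pos 4,5,6,7,12,13,14,15,20,21,22,23,28,29,30,31): 0⊕1⊕0⊕1⊕0⊕0⊕1⊕0⊕1⊕0⊕0⊕1⊕0⊕1⊕1⊕0 = 1
s8 (pos 8,9,10,11,12,13,14,15,24,25,26,27,28,29,30,31): 1⊕0⊕1⊕0⊕0⊕0⊕1⊕0⊕0⊕0⊕0⊕0⊕0⊕1⊕1⊕0 = 1
s16 (pos 16,17,18,19,20,21,22,23,24,25,26,27,28,29,30,31): 1⊕0⊕1⊕0⊕1⊕0⊕0⊕1⊕0⊕0⊕0⊕0⊕0⊕1⊕1⊕0 = 0
Syndrome s16…s1 = 01110 → error at position 14.
Flip position 14: 0100101101000101010100100000110 → 0100101101000001010100100000110

0100101101000001010100100000110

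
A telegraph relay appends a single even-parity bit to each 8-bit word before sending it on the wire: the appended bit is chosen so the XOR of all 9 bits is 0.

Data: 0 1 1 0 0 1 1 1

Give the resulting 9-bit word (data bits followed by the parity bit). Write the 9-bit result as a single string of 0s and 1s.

011001111

XOR of the 8 data bits: 0⊕1⊕1⊕0⊕0⊕1⊕1⊕1 = 1
Parity bit = 1 (so all 9 bits XOR to 0).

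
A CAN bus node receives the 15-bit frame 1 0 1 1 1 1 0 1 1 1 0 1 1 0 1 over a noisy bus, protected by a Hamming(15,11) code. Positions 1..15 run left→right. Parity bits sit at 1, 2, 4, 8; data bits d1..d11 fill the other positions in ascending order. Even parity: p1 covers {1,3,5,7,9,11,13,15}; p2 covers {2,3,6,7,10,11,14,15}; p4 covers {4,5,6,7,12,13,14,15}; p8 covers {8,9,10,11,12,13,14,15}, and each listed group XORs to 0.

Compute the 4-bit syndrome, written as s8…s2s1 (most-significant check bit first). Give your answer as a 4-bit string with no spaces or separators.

0000

s1 (pos 1,3,5,7,9,11,13,15): 1⊕1⊕1⊕0⊕1⊕0⊕1⊕1 = 0
s2 (pos 2,3,6,7,10,11,14,15): 0⊕1⊕1⊕0⊕1⊕0⊕0⊕1 = 0
s4 (pos 4,5,6,7,12,13,14,15): 1⊕1⊕1⊕0⊕1⊕1⊕0⊕1 = 0
s8 (pos 8,9,10,11,12,13,14,15): 1⊕1⊕1⊕0⊕1⊕1⊕0⊕1 = 0
Syndrome s8…s1 = 0000 → no error.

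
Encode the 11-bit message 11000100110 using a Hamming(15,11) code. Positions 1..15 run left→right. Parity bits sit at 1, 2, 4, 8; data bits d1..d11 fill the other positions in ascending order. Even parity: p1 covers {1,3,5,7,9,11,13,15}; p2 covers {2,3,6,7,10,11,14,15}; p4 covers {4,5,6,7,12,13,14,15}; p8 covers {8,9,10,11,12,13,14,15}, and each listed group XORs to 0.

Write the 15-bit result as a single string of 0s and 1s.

111110010100110

Place data at non-parity positions: p1 p2 1 p4 1 0 0 p8 0 1 0 0 1 1 0
p1 (pos 1,3,5,7,9,11,13,15): XOR of data positions = 1⊕1⊕0⊕0⊕0⊕1⊕0 = 1
p2 (pos 2,3,6,7,10,11,14,15): XOR of data positions = 1⊕0⊕0⊕1⊕0⊕1⊕0 = 1
p4 (pos 4,5,6,7,12,13,14,15): XOR of data positions = 1⊕0⊕0⊕0⊕1⊕1⊕0 = 1
p8 (pos 8,9,10,11,12,13,14,15): XOR of data positions = 0⊕1⊕0⊕0⊕1⊕1⊕0 = 1
Codeword: 111110010100110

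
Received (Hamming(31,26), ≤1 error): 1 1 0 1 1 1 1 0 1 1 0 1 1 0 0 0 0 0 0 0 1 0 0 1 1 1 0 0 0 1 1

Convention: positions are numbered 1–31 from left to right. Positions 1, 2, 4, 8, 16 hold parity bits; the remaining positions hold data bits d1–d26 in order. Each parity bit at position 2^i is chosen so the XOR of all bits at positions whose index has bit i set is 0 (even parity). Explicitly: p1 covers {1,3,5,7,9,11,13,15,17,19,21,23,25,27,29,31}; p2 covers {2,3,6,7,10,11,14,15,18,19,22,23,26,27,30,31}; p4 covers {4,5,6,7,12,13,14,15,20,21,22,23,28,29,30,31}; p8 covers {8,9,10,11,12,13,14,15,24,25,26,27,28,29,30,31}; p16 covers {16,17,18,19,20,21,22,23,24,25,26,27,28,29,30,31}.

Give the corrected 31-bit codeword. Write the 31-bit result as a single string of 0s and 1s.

1101111011011100000010011100011

s1 (pos 1,3,5,7,9,11,13,15,17,19,21,23,25,27,29,31): 1⊕0⊕1⊕1⊕1⊕0⊕1⊕0⊕0⊕0⊕1⊕0⊕1⊕0⊕0⊕1 = 0
s2 (pos 2,3,6,7,10,11,14,15,18,19,22,23,26,27,30,31): 1⊕0⊕1⊕1⊕1⊕0⊕0⊕0⊕0⊕0⊕0⊕0⊕1⊕0⊕1⊕1 = 1
s4 (pos 4,5,6,7,12,13,14,15,20,21,22,23,28,29,30,31): 1⊕1⊕1⊕1⊕1⊕1⊕0⊕0⊕0⊕1⊕0⊕0⊕0⊕0⊕1⊕1 = 1
s8 (pos 8,9,10,11,12,13,14,15,24,25,26,27,28,29,30,31): 0⊕1⊕1⊕0⊕1⊕1⊕0⊕0⊕1⊕1⊕1⊕0⊕0⊕0⊕1⊕1 = 1
s16 (pos 16,17,18,19,20,21,22,23,24,25,26,27,28,29,30,31): 0⊕0⊕0⊕0⊕0⊕1⊕0⊕0⊕1⊕1⊕1⊕0⊕0⊕0⊕1⊕1 = 0
Syndrome s16…s1 = 01110 → error at position 14.
Flip position 14: 1101111011011000000010011100011 → 1101111011011100000010011100011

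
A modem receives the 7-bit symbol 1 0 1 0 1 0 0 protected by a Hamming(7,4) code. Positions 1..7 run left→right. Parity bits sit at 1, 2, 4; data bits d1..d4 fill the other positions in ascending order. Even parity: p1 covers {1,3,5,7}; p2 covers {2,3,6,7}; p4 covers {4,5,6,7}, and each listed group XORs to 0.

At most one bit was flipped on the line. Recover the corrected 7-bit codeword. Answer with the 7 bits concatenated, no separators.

1010101

s1 (pos 1,3,5,7): 1⊕1⊕1⊕0 = 1
s2 (pos 2,3,6,7): 0⊕1⊕0⊕0 = 1
s4 (pos 4,5,6,7): 0⊕1⊕0⊕0 = 1
Syndrome s4…s1 = 111 → error at position 7.
Flip position 7: 1010100 → 1010101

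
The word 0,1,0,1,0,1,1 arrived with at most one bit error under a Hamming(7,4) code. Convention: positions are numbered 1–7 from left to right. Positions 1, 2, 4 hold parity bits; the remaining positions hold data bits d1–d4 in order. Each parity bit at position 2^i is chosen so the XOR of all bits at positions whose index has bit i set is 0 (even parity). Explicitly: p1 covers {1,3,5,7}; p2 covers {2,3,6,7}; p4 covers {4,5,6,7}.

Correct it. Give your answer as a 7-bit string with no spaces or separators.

s1 (pos 1,3,5,7): 0⊕0⊕0⊕1 = 1
s2 (pos 2,3,6,7): 1⊕0⊕1⊕1 = 1
s4 (pos 4,5,6,7): 1⊕0⊕1⊕1 = 1
Syndrome s4…s1 = 111 → error at position 7.
Flip position 7: 0101011 → 0101010

0101010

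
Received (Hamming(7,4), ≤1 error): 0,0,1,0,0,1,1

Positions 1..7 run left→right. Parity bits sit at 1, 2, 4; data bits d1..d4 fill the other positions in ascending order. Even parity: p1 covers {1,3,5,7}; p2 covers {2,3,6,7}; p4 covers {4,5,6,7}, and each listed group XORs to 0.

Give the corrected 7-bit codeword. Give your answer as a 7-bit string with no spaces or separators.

s1 (pos 1,3,5,7): 0⊕1⊕0⊕1 = 0
s2 (pos 2,3,6,7): 0⊕1⊕1⊕1 = 1
s4 (pos 4,5,6,7): 0⊕0⊕1⊕1 = 0
Syndrome s4…s1 = 010 → error at position 2.
Flip position 2: 0010011 → 0110011

0110011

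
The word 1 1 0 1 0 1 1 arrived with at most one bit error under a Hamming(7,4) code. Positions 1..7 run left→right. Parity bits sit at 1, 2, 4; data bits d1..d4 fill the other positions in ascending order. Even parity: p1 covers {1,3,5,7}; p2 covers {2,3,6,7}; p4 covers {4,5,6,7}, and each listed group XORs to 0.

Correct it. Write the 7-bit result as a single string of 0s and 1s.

1101001

s1 (pos 1,3,5,7): 1⊕0⊕0⊕1 = 0
s2 (pos 2,3,6,7): 1⊕0⊕1⊕1 = 1
s4 (pos 4,5,6,7): 1⊕0⊕1⊕1 = 1
Syndrome s4…s1 = 110 → error at position 6.
Flip position 6: 1101011 → 1101001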